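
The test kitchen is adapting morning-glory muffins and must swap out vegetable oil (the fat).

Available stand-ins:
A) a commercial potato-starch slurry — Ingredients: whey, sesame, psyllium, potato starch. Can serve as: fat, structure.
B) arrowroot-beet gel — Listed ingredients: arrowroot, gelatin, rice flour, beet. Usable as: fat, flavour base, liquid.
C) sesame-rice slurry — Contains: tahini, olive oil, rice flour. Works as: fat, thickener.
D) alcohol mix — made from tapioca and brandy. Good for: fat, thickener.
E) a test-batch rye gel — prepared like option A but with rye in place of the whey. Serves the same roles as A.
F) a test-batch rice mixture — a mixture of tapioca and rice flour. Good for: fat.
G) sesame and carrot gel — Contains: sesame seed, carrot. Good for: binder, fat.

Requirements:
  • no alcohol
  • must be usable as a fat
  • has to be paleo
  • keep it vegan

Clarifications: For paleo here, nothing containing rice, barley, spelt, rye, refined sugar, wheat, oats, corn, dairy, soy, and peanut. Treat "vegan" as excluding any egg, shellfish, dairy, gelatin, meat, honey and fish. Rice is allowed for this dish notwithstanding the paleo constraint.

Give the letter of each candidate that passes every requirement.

C, F, G

A: has whey, so not paleo; has whey, so not vegan — no
B: has gelatin, so not vegan — out
C: rice is permitted under the paleo carve-out; nothing else excluded — keep
D: has brandy, so not alcohol-free — reject
E: has rye, so not paleo — out
F: rice is permitted under the paleo carve-out; nothing else excluded — valid
G: no alcohol, vegan — keep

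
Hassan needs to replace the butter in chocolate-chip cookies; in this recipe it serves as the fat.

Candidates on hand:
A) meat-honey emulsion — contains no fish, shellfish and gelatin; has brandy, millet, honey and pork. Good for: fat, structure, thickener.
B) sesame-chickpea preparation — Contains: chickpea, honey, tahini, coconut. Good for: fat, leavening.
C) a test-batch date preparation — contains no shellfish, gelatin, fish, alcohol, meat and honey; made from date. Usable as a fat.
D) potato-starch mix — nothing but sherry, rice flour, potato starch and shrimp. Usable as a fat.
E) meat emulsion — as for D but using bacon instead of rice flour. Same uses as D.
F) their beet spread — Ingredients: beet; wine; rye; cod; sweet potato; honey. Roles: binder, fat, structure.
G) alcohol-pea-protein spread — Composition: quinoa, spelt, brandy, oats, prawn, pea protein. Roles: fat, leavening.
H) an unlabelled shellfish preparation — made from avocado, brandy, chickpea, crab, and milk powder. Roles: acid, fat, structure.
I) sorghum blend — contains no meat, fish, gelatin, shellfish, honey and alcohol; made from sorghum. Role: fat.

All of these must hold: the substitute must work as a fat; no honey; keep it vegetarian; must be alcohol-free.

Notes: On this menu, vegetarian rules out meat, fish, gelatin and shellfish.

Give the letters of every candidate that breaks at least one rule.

A, B, D, E, F, G, H

A: has pork, so not vegetarian; has honey, so not honey-free (and 1 more) — out
B: has honey, so not honey-free — no
C: vegetarian, no honey — OK
D: has shrimp, so not vegetarian; has sherry, so not alcohol-free — out
E: has bacon, so not vegetarian; has sherry, so not alcohol-free — reject
F: has cod, so not vegetarian; has honey, so not honey-free (and 1 more) — no
G: has prawn, so not vegetarian; has brandy, so not alcohol-free — out
H: has crab, so not vegetarian; has brandy, so not alcohol-free — no
I: all constraints satisfied — OK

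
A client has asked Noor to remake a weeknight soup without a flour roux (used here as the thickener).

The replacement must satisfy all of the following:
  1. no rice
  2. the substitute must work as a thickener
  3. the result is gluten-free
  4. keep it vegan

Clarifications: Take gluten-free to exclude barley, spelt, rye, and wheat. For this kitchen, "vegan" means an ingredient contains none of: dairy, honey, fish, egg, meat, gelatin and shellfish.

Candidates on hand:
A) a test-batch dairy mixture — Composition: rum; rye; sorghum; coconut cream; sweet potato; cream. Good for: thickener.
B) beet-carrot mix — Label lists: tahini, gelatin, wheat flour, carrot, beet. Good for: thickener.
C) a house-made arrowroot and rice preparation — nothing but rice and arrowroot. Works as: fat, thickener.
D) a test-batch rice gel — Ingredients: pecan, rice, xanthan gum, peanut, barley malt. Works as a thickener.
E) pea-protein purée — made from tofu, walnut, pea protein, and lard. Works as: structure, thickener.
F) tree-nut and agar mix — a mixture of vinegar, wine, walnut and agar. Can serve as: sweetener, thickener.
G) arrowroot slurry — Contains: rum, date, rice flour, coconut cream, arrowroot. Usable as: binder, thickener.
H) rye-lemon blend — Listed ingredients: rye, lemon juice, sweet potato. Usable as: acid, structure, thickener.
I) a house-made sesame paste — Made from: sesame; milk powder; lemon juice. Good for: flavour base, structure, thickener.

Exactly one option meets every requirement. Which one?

A: has rye, so not gluten-free; has cream, so not vegan — out
B: has wheat flour, so not gluten-free; has gelatin, so not vegan — out
C: has rice, so not rice-free — out
D: has barley malt, so not gluten-free; has rice, so not rice-free — no
E: has lard, so not vegan — no
F: wine and walnut etc. — none of it excluded — keep
G: has rice flour, so not rice-free — reject
H: has rye, so not gluten-free — no
I: has milk powder, so not vegan — reject

F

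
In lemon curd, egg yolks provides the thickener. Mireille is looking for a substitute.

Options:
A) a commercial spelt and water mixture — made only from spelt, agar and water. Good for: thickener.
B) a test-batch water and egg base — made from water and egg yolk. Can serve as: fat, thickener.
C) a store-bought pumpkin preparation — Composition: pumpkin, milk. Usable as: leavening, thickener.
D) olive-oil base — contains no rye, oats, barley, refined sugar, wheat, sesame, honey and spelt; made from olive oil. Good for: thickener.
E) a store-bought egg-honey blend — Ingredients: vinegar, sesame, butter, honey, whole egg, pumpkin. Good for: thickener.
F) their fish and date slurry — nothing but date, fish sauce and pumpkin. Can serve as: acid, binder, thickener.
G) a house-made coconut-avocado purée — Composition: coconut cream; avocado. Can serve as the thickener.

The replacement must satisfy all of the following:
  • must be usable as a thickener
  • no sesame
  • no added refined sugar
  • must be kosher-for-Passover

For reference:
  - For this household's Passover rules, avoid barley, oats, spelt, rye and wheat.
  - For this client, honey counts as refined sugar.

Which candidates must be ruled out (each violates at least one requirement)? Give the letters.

A, E

A: has spelt, so not kosher-for-Passover — out
B: all constraints satisfied — valid
C: only milk and pumpkin; none excluded — OK
D: all constraints satisfied — OK
E: has honey, so not no-added-sugar; has sesame, so not sesame-free — out
F: all constraints satisfied — valid
G: only coconut cream and avocado; none excluded — OK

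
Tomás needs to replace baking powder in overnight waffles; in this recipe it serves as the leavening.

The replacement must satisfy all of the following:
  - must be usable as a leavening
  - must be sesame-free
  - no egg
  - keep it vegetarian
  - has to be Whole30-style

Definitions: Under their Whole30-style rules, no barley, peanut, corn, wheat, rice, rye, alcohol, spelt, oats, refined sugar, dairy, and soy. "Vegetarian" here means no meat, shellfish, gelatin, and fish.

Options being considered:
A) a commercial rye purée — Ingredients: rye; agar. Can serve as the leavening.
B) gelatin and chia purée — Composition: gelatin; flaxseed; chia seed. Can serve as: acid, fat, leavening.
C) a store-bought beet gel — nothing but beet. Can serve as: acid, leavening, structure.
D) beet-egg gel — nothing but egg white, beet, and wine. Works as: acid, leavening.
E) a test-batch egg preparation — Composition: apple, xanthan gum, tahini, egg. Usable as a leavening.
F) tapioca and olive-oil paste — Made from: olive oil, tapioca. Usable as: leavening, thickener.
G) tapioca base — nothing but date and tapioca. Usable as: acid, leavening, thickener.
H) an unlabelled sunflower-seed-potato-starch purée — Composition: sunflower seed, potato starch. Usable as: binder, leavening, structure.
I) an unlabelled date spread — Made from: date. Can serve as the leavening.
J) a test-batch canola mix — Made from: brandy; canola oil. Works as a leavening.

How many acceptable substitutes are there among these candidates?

5

A: has rye, so not Whole30-style — out
B: has gelatin, so not vegetarian — out
C: only beet; none excluded — keep
D: has wine, so not Whole30-style; has egg white, so not egg-free — out
E: has egg, so not egg-free; has tahini, so not sesame-free — reject
F: only tapioca and olive oil; none excluded — OK
G: only tapioca and date; none excluded — valid
H: works as a leavening, vegetarian, Whole30-style — keep
I: no egg, vegetarian — keep
J: has brandy, so not Whole30-style — no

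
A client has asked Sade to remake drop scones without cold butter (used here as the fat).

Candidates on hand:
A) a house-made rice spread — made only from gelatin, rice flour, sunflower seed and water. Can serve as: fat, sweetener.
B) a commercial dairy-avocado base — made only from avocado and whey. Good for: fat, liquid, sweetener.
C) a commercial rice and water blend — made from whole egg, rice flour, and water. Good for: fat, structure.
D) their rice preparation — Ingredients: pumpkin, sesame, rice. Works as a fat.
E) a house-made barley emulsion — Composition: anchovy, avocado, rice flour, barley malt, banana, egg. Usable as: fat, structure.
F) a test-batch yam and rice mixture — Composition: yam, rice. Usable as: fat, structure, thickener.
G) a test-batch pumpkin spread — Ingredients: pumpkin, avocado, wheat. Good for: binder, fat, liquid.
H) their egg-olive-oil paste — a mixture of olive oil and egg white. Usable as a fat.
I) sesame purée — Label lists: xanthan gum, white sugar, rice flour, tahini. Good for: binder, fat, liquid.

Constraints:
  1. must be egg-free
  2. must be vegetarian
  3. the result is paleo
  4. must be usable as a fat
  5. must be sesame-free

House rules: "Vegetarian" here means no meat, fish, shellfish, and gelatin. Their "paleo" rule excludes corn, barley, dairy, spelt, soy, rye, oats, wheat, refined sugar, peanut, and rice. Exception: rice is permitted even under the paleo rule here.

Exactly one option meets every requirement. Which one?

A: has gelatin, so not vegetarian — out
B: has whey, so not paleo — no
C: has whole egg, so not egg-free — reject
D: has sesame, so not sesame-free — no
E: has anchovy, so not vegetarian; has barley malt, so not paleo (and 1 more) — reject
F: rice is permitted under the paleo carve-out; nothing else excluded — OK
G: has wheat, so not paleo — out
H: has egg white, so not egg-free — no
I: has white sugar, so not paleo; has tahini, so not sesame-free — no

F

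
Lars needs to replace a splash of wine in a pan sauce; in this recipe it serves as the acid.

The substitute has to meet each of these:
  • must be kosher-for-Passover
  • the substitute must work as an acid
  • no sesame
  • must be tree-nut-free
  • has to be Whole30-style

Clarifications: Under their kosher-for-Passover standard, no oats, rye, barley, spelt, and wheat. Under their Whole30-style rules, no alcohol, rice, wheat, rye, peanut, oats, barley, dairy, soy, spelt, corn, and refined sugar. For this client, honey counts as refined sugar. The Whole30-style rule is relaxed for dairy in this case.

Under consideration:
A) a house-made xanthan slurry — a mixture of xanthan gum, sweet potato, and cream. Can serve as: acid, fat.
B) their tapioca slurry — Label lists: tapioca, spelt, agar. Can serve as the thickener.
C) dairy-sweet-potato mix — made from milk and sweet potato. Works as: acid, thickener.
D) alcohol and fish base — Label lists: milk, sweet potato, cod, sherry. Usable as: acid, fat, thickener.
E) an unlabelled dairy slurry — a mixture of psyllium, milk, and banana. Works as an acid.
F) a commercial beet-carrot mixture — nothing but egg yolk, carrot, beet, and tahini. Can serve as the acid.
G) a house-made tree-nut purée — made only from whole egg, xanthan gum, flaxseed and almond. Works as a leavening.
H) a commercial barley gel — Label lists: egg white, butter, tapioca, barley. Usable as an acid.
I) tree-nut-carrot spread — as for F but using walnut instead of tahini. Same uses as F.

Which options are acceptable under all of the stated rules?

A: dairy is permitted under the Whole30-style carve-out; nothing else excluded — OK
B: not usable as an acid; has spelt, so not kosher-for-Passover (and 1 more) — reject
C: dairy is permitted under the Whole30-style carve-out; nothing else excluded — valid
D: has sherry, so not Whole30-style — out
E: dairy is permitted under the Whole30-style carve-out; nothing else excluded — OK
F: has tahini, so not sesame-free — out
G: not usable as an acid; has almond, so not tree-nut-free — no
H: has barley, so not kosher-for-Passover; has barley, so not Whole30-style — no
I: has walnut, so not tree-nut-free — no

A, C, E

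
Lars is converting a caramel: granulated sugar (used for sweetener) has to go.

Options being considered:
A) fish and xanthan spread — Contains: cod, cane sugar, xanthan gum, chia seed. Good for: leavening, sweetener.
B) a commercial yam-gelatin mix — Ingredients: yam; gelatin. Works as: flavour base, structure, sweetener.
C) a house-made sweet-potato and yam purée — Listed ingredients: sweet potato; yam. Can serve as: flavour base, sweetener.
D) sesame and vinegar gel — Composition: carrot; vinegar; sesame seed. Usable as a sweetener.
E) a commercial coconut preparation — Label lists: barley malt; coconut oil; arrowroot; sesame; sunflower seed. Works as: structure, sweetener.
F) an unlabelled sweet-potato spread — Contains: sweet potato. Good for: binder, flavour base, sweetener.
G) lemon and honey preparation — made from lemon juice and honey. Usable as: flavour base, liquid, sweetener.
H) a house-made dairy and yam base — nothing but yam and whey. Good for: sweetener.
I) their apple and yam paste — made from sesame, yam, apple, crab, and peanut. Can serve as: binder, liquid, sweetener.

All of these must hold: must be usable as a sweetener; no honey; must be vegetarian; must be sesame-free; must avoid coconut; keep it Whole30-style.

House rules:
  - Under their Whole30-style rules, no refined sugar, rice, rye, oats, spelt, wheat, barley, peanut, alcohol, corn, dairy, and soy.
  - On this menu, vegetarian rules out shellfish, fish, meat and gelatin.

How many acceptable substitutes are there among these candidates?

2

A: has cane sugar, so not Whole30-style; has cod, so not vegetarian — reject
B: has gelatin, so not vegetarian — out
C: works as a sweetener, no sesame, vegetarian — valid
D: has sesame seed, so not sesame-free — no
E: has barley malt, so not Whole30-style; has sesame, so not sesame-free (and 1 more) — reject
F: no honey, no sesame — OK
G: has honey, so not honey-free — reject
H: has whey, so not Whole30-style — no
I: has peanut, so not Whole30-style; has crab, so not vegetarian (and 1 more) — no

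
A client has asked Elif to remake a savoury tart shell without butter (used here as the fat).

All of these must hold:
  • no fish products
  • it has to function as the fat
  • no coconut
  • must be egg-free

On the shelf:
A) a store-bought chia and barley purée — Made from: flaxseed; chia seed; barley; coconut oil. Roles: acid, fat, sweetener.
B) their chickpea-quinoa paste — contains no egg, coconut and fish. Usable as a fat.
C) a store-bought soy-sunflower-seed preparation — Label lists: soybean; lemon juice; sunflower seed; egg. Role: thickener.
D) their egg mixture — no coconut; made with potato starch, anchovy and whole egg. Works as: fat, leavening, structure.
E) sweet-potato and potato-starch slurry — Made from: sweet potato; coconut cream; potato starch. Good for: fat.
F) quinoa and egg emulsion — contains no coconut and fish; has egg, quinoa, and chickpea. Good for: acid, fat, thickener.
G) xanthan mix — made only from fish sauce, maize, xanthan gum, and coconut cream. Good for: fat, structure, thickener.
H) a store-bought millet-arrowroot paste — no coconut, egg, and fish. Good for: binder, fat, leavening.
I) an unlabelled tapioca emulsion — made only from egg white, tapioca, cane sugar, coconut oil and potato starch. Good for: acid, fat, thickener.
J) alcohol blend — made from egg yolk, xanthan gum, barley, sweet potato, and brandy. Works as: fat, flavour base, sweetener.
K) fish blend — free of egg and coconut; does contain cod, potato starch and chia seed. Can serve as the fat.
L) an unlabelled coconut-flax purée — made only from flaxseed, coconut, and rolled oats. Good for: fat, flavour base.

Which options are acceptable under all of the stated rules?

B, H

A: has coconut oil, so not coconut-free — no
B: works as a fat, no egg, no fish — keep
C: not usable as a fat; has egg, so not egg-free — no
D: has whole egg, so not egg-free; has anchovy, so not fish-free — out
E: has coconut cream, so not coconut-free — no
F: has egg, so not egg-free — no
G: has coconut cream, so not coconut-free; has fish sauce, so not fish-free — no
H: no fish, no coconut — valid
I: has coconut oil, so not coconut-free; has egg white, so not egg-free — no
J: has egg yolk, so not egg-free — reject
K: has cod, so not fish-free — out
L: has coconut, so not coconut-free — reject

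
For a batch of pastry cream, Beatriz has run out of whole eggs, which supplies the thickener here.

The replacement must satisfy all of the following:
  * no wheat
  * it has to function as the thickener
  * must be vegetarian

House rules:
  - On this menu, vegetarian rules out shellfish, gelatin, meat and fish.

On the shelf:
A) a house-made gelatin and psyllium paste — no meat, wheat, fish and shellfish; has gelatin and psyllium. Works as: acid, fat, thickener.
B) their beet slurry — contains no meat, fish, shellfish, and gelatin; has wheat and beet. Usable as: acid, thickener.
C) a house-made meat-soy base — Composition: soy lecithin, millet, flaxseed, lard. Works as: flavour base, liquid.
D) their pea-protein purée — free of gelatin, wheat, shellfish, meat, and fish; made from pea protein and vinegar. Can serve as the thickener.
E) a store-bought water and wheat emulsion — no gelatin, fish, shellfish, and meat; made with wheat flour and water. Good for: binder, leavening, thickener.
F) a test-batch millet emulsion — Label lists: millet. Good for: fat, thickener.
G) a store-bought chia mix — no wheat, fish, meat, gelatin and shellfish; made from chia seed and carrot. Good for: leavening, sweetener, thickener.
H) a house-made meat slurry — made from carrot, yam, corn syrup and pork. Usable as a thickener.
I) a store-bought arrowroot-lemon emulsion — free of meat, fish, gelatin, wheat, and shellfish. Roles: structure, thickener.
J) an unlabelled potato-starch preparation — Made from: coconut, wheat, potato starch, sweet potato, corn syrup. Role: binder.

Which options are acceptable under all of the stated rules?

A: has gelatin, so not vegetarian — out
B: has wheat, so not wheat-free — reject
C: not usable as a thickener; has lard, so not vegetarian — no
D: works as a thickener, no wheat, vegetarian — OK
E: has wheat flour, so not wheat-free — out
F: only millet; none excluded — valid
G: works as a thickener, no wheat, vegetarian — keep
H: has pork, so not vegetarian — out
I: vegetarian, no wheat — keep
J: not usable as a thickener; has wheat, so not wheat-free — no

D, F, G, I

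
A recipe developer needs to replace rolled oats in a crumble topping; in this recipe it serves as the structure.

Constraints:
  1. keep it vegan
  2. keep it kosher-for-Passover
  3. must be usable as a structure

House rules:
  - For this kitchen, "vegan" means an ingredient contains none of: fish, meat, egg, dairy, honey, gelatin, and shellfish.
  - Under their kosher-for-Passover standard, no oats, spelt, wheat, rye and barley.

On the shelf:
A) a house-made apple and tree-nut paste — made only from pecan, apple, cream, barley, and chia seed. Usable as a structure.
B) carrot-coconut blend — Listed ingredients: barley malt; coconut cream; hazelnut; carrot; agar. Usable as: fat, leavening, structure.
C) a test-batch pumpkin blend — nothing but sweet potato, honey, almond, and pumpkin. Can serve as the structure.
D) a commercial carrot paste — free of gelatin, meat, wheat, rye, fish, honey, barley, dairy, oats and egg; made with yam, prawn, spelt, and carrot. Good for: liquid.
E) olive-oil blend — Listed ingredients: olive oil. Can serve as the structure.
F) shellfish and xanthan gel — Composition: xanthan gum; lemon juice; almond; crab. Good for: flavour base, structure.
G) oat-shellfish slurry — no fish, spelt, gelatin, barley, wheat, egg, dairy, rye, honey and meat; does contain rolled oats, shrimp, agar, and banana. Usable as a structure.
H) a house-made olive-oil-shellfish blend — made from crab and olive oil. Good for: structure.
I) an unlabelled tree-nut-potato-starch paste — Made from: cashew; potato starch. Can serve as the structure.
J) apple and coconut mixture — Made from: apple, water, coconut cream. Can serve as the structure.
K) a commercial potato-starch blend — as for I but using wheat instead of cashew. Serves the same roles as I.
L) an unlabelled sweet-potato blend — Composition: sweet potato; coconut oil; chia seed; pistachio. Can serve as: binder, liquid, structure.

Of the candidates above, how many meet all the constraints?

A: has cream, so not vegan; has barley, so not kosher-for-Passover — out
B: has barley malt, so not kosher-for-Passover — reject
C: has honey, so not vegan — no
D: not usable as a structure; has prawn, so not vegan (and 1 more) — out
E: all constraints satisfied — OK
F: has crab, so not vegan — out
G: has shrimp, so not vegan; has rolled oats, so not kosher-for-Passover — out
H: has crab, so not vegan — reject
I: nothing on the exclusion list — OK
J: works as a structure, kosher-for-Passover, vegan — keep
K: has wheat, so not kosher-for-Passover — reject
L: all constraints satisfied — OK

4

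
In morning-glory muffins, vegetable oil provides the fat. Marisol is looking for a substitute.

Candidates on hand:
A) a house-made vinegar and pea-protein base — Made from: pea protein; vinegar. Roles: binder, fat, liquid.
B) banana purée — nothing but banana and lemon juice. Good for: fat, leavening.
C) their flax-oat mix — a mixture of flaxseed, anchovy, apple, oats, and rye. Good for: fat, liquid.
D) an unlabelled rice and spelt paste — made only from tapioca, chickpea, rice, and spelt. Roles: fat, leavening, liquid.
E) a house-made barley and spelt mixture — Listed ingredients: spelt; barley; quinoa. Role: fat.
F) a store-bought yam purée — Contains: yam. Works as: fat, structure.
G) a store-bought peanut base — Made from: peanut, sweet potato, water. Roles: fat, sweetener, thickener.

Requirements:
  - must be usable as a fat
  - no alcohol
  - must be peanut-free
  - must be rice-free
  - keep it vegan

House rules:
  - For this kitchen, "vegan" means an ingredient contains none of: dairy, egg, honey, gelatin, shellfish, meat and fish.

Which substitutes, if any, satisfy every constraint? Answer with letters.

A: nothing on the exclusion list — valid
B: only banana and lemon juice; none excluded — valid
C: has anchovy, so not vegan — out
D: has rice, so not rice-free — no
E: all constraints satisfied — keep
F: vegan, no alcohol — keep
G: has peanut, so not peanut-free — out

A, B, E, F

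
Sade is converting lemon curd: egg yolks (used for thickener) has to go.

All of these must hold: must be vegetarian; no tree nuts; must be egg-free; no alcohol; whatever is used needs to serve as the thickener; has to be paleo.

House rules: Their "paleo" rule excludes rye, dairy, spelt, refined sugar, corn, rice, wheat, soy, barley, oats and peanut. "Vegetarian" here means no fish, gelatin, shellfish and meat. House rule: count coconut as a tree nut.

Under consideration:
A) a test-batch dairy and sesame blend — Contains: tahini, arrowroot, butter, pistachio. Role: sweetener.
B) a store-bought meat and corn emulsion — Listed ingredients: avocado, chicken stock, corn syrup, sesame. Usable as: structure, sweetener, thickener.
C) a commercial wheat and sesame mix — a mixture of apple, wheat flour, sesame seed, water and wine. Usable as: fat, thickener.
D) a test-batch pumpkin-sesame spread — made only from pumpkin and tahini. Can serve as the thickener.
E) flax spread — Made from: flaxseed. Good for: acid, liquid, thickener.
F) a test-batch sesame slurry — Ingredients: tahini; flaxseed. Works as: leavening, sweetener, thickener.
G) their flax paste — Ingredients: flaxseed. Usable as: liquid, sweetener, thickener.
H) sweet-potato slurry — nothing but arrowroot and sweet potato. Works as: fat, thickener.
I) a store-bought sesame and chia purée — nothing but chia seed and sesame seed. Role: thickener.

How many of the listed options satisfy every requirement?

6

A: not usable as a thickener; has butter, so not paleo (and 1 more) — no
B: has corn syrup, so not paleo; has chicken stock, so not vegetarian — no
C: has wheat flour, so not paleo; has wine, so not alcohol-free — no
D: every rule checks out — keep
E: only flaxseed; none excluded — keep
F: only tahini and flaxseed; none excluded — OK
G: all constraints satisfied — keep
H: only sweet potato and arrowroot; none excluded — keep
I: paleo, tree-nut-free — keep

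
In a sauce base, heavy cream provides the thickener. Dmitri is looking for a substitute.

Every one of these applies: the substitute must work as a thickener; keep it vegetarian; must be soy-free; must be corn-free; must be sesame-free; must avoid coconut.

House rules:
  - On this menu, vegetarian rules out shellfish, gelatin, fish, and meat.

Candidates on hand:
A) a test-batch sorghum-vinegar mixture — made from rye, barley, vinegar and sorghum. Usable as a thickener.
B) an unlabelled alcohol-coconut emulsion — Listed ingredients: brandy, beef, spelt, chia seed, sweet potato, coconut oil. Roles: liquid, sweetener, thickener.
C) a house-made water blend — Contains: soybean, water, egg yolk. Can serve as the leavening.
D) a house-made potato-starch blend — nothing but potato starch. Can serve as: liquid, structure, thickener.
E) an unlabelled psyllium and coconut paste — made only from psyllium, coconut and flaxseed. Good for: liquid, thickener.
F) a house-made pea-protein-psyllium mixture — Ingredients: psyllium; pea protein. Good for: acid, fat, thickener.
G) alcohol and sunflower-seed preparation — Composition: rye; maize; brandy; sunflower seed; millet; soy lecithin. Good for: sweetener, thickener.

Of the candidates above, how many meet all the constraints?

3

A: barley and rye etc. — none of it excluded — OK
B: has beef, so not vegetarian; has coconut oil, so not coconut-free — no
C: not usable as a thickener; has soybean, so not soy-free — no
D: works as a thickener, vegetarian, no coconut — OK
E: has coconut, so not coconut-free — reject
F: no coconut, no sesame — keep
G: has soy lecithin, so not soy-free; has maize, so not corn-free — no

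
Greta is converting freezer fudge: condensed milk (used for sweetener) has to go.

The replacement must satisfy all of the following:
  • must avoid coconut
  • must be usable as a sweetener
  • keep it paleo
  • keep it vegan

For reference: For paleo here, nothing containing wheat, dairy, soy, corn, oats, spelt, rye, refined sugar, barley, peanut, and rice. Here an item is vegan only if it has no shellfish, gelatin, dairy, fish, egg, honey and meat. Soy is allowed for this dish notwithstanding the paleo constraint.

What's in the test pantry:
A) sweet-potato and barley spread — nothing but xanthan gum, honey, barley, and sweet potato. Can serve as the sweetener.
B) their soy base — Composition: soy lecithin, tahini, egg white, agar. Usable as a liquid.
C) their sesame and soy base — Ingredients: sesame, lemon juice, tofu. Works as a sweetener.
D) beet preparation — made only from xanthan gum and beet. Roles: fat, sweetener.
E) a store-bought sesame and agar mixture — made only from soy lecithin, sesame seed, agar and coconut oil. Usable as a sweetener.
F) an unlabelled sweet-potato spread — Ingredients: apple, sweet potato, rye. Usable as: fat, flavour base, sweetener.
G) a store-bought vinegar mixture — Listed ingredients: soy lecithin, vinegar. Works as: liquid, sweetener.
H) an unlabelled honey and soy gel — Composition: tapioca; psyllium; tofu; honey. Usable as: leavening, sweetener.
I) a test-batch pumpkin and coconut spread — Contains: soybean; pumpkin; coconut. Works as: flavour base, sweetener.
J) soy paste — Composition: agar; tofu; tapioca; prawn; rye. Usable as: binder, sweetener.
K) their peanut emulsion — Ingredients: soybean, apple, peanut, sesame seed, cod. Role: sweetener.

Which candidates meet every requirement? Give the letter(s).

C, D, G

A: has barley, so not paleo; has honey, so not vegan — out
B: not usable as a sweetener; has egg white, so not vegan — no
C: soy is permitted under the paleo carve-out; nothing else excluded — valid
D: only beet and xanthan gum; none excluded — keep
E: has coconut oil, so not coconut-free — reject
F: has rye, so not paleo — reject
G: soy is permitted under the paleo carve-out; nothing else excluded — OK
H: has honey, so not vegan — out
I: has coconut, so not coconut-free — reject
J: has rye, so not paleo; has prawn, so not vegan — reject
K: has peanut, so not paleo; has cod, so not vegan — out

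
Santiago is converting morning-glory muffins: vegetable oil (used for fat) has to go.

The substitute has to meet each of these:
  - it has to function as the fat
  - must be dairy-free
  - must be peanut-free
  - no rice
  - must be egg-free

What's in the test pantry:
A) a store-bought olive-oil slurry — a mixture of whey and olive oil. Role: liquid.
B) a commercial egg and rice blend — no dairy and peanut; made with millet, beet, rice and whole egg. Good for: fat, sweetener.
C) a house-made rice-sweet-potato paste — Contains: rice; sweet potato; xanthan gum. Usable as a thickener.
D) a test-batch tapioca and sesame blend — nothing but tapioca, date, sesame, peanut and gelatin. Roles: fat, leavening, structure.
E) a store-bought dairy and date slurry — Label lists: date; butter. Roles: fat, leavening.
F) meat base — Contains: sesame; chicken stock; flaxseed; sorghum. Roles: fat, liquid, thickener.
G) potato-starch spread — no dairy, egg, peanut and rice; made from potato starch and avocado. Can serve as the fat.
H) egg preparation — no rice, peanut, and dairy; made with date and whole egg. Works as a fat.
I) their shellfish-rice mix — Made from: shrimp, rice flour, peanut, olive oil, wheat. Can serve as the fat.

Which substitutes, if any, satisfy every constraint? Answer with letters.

A: not usable as a fat; has whey, so not dairy-free — reject
B: has whole egg, so not egg-free; has rice, so not rice-free — out
C: not usable as a fat; has rice, so not rice-free — no
D: has peanut, so not peanut-free — no
E: has butter, so not dairy-free — out
F: all constraints satisfied — valid
G: no peanut, no dairy — OK
H: has whole egg, so not egg-free — out
I: has rice flour, so not rice-free; has peanut, so not peanut-free — reject

F, G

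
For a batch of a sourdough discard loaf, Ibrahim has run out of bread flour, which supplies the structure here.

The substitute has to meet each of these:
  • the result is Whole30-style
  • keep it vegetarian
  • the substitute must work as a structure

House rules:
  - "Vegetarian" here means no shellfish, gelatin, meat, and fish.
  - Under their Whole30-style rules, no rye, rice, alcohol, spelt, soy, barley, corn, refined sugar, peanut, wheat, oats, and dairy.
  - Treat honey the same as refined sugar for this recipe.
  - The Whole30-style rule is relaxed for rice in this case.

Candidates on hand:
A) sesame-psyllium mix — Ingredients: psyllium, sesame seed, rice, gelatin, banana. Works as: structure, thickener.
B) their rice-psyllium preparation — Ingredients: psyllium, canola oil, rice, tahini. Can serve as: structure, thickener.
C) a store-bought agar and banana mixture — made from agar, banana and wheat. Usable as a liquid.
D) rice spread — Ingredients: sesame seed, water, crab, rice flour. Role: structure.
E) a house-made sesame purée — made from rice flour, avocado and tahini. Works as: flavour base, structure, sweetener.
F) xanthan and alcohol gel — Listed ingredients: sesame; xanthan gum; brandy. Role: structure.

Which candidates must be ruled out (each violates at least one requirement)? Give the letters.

A: has gelatin, so not vegetarian — no
B: rice is permitted under the Whole30-style carve-out; nothing else excluded — valid
C: not usable as a structure; has wheat, so not Whole30-style — out
D: has crab, so not vegetarian — out
E: rice is permitted under the Whole30-style carve-out; nothing else excluded — OK
F: has brandy, so not Whole30-style — no

A, C, D, F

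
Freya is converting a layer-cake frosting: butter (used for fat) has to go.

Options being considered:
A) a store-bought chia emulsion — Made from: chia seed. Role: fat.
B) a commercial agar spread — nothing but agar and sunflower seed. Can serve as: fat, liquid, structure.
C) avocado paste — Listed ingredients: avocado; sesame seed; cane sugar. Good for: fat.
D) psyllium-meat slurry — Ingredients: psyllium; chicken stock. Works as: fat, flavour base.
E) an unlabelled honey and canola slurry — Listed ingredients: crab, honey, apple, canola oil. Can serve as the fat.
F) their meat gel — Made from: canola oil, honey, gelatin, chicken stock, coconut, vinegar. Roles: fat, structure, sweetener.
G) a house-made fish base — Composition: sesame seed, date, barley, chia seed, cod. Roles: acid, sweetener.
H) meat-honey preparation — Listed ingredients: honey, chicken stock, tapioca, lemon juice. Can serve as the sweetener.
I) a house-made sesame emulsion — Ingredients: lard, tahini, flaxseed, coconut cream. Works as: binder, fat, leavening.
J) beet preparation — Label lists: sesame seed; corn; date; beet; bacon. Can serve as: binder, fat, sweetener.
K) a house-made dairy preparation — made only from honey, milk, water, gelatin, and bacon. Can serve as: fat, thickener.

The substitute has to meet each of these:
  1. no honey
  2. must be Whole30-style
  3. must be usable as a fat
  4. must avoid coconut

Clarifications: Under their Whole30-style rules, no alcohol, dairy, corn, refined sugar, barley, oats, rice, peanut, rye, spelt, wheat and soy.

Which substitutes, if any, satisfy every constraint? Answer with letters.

A, B, D

A: only chia seed; none excluded — valid
B: only agar and sunflower seed; none excluded — valid
C: has cane sugar, so not Whole30-style — no
D: works as a fat, no honey, Whole30-style — valid
E: has honey, so not honey-free — out
F: has honey, so not honey-free; has coconut, so not coconut-free — out
G: not usable as a fat; has barley, so not Whole30-style — no
H: not usable as a fat; has honey, so not honey-free — reject
I: has coconut cream, so not coconut-free — no
J: has corn, so not Whole30-style — out
K: has milk, so not Whole30-style; has honey, so not honey-free — reject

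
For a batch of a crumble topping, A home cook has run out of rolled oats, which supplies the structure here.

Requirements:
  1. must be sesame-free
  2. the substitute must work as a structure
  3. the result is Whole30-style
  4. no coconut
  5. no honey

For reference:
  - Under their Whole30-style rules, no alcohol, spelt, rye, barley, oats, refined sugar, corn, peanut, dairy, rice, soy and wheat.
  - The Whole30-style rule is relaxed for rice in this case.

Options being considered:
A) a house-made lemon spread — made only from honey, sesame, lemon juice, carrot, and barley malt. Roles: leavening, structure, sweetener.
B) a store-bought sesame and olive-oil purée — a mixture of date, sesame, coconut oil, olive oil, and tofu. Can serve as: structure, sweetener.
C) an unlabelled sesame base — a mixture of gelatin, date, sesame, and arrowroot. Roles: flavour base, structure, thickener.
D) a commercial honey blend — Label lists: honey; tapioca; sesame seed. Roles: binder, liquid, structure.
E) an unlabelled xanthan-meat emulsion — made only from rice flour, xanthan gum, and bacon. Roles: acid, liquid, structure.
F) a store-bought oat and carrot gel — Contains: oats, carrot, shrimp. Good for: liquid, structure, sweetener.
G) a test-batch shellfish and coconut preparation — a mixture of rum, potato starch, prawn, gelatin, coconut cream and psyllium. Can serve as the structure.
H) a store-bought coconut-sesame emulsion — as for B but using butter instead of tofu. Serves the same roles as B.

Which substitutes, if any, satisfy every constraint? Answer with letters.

E

A: has barley malt, so not Whole30-style; has sesame, so not sesame-free (and 1 more) — reject
B: has tofu, so not Whole30-style; has coconut oil, so not coconut-free (and 1 more) — reject
C: has sesame, so not sesame-free — no
D: has sesame seed, so not sesame-free; has honey, so not honey-free — no
E: rice is permitted under the Whole30-style carve-out; nothing else excluded — OK
F: has oats, so not Whole30-style — reject
G: has rum, so not Whole30-style; has coconut cream, so not coconut-free — out
H: has butter, so not Whole30-style; has coconut oil, so not coconut-free (and 1 more) — no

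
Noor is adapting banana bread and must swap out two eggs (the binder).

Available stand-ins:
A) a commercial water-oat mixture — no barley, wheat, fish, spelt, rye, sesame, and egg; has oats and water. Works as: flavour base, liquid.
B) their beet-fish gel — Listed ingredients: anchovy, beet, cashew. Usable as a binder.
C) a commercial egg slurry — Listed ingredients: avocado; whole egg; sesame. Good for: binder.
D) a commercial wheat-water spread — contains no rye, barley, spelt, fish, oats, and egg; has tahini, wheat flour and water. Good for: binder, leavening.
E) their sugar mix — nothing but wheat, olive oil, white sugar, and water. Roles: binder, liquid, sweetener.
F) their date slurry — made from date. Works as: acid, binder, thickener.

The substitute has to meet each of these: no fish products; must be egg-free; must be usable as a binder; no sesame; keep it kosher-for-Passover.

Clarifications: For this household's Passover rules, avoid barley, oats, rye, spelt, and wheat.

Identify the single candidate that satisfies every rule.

F

A: not usable as a binder; has oats, so not kosher-for-Passover — reject
B: has anchovy, so not fish-free — no
C: has whole egg, so not egg-free; has sesame, so not sesame-free — no
D: has wheat flour, so not kosher-for-Passover; has tahini, so not sesame-free — no
E: has wheat, so not kosher-for-Passover — no
F: no sesame, no fish — keep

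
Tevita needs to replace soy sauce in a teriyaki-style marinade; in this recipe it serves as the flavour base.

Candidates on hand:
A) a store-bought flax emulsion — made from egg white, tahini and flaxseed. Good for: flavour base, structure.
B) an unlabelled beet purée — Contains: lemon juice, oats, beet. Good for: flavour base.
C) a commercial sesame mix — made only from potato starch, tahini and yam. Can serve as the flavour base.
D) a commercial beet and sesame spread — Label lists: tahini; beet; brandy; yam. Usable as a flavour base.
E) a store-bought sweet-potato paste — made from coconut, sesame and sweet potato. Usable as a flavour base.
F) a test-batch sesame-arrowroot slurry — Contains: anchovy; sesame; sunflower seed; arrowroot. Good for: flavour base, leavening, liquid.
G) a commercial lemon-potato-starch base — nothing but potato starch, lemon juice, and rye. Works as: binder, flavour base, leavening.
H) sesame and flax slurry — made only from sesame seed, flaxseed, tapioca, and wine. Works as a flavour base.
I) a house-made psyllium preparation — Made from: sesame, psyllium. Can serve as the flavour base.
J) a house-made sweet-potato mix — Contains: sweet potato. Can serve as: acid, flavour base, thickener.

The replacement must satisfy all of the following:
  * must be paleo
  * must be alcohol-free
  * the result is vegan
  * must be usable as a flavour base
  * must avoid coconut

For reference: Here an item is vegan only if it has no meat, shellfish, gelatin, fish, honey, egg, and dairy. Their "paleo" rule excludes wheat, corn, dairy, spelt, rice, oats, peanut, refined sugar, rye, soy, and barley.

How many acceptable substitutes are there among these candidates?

3

A: has egg white, so not vegan — out
B: has oats, so not paleo — no
C: works as a flavour base, vegan, no alcohol — keep
D: has brandy, so not alcohol-free — reject
E: has coconut, so not coconut-free — out
F: has anchovy, so not vegan — no
G: has rye, so not paleo — reject
H: has wine, so not alcohol-free — out
I: all constraints satisfied — keep
J: only sweet potato; none excluded — OK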